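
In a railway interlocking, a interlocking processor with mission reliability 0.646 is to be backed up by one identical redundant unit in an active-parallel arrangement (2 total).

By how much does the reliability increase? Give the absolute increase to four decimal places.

R_before = 0.646
R_after = 1 − (1 − 0.646)^2 = 0.8747
ΔR = 0.8747 − 0.646 = 0.2287

0.2287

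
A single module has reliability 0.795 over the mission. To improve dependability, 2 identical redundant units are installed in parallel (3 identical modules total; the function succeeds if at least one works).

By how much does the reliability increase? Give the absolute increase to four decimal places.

0.1964

R_before = 0.795
R_after = 1 − (1 − 0.795)^3 = 0.9914
ΔR = 0.9914 − 0.795 = 0.1964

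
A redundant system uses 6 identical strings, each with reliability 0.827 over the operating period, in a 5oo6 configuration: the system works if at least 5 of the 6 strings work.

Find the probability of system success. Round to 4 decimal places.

0.7215

R = Σ_{i=5}^{6} C(6,i) p^i (1−p)^{6−i} with p = 0.827
C(6,5)·0.827^5·0.173^1 = 0.401536
C(6,6)·0.827^6·0.173^0 = 0.319914
Sum = 0.7215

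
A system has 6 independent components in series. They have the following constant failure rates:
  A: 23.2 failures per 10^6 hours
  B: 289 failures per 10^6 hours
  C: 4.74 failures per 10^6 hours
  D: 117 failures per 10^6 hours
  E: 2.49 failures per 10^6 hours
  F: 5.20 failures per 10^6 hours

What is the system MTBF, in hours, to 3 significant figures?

Series of exponential components: λ_sys = Σ λ_i
λ_sys = 0.0000232 + 0.000289 + 0.00000474 + 0.000117 + 0.00000249 + 0.00000520 = 4.4163e-04 /h
MTBF = 1 / λ_sys = 2260 h

2260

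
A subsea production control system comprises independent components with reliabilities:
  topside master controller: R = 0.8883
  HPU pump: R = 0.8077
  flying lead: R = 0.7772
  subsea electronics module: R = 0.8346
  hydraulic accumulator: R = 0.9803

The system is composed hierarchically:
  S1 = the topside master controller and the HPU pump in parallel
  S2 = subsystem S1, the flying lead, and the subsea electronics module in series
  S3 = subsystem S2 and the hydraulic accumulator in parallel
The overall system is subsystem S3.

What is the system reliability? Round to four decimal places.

0.9928

Parallel (topside master controller and HPU pump): 1 − (1 − 0.888300)(1 − 0.807700) = 0.978520
Series ([0.978520], flying lead, and subsea electronics module): 0.978520 × 0.777200 × 0.834600 = 0.634718
Parallel ([0.634718] and hydraulic accumulator): 1 − (1 − 0.634718)(1 − 0.980300) = 0.9928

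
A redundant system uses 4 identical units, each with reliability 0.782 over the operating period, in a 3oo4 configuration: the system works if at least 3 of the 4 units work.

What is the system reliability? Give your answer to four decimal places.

0.7910

R = Σ_{i=3}^{4} C(4,i) p^i (1−p)^{4−i} with p = 0.782
C(4,3)·0.782^3·0.218^1 = 0.417001
C(4,4)·0.782^4·0.218^0 = 0.373962
Sum = 0.7910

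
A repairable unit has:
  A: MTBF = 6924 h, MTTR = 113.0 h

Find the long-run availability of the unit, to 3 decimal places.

0.984

A(A) = MTBF/(MTBF+MTTR) = 6924/(6924+113.0) = 0.984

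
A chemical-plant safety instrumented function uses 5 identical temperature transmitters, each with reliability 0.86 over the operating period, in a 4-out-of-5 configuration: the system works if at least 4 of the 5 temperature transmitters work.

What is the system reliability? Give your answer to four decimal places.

0.8533

R = Σ_{i=4}^{5} C(5,i) p^i (1−p)^{5−i} with p = 0.86
C(5,4)·0.86^4·0.14^1 = 0.382906
C(5,5)·0.86^5·0.14^0 = 0.470427
Sum = 0.8533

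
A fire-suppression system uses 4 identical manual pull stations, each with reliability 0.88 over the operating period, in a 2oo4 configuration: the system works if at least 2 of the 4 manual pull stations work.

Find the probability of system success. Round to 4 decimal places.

R = Σ_{i=2}^{4} C(4,i) p^i (1−p)^{4−i} with p = 0.88
C(4,2)·0.88^2·0.12^2 = 0.066908
C(4,3)·0.88^3·0.12^1 = 0.327107
C(4,4)·0.88^4·0.12^0 = 0.599695
Sum = 0.9937

0.9937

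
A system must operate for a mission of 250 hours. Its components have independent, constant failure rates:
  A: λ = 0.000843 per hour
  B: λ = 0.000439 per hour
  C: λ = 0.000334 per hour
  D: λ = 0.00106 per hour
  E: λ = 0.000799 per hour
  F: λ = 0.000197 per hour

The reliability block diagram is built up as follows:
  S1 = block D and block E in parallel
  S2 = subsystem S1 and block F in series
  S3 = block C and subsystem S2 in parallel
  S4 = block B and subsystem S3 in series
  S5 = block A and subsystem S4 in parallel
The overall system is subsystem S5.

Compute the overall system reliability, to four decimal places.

R(A) = exp(−0.000843 × 250) = 0.809977
R(B) = exp(−0.000439 × 250) = 0.896058
R(C) = exp(−0.000334 × 250) = 0.919891
R(D) = exp(−0.00106 × 250) = 0.767206
R(E) = exp(−0.000799 × 250) = 0.818935
R(F) = exp(−0.000197 × 250) = 0.951943
Parallel (D and E): 1 − (1 − 0.767206)(1 − 0.818935) = 0.957849
Series ([0.957849] and F): 0.957849 × 0.951943 = 0.911818
Parallel (C and [0.911818]): 1 − (1 − 0.919891)(1 − 0.911818) = 0.992936
Series (B and [0.992936]): 0.896058 × 0.992936 = 0.889728
Parallel (A and [0.889728]): 1 − (1 − 0.809977)(1 − 0.889728) = 0.9790

0.9790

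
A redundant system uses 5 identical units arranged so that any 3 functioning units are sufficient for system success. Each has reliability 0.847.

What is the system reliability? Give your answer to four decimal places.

R = Σ_{i=3}^{5} C(5,i) p^i (1−p)^{5−i} with p = 0.847
C(5,3)·0.847^3·0.153^2 = 0.142244
C(5,4)·0.847^4·0.153^1 = 0.393727
C(5,5)·0.847^5·0.153^0 = 0.435930
Sum = 0.9719

0.9719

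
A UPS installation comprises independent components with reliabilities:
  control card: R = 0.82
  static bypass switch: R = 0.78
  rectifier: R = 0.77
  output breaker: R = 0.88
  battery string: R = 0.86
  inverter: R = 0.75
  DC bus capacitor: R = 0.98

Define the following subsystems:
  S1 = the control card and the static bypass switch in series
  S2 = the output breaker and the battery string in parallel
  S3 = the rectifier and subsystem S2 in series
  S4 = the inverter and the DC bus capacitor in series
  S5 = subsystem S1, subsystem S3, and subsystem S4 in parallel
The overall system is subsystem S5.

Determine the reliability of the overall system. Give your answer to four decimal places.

0.9768

Series (control card and static bypass switch): 0.820000 × 0.780000 = 0.639600
Parallel (output breaker and battery string): 1 − (1 − 0.880000)(1 − 0.860000) = 0.983200
Series (rectifier and [0.983200]): 0.770000 × 0.983200 = 0.757064
Series (inverter and DC bus capacitor): 0.750000 × 0.980000 = 0.735000
Parallel ([0.639600], [0.757064], and [0.735000]): 1 − (1 − 0.639600)(1 − 0.757064)(1 − 0.735000) = 0.9768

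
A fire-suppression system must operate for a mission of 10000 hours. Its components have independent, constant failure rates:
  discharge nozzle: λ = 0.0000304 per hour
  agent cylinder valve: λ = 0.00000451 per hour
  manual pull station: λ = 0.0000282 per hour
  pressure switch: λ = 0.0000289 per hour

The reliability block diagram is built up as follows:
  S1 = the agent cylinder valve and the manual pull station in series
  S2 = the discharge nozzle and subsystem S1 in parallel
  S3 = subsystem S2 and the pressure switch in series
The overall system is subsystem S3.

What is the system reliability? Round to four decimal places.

R(discharge nozzle) = exp(−0.0000304 × 10000) = 0.737861
R(agent cylinder valve) = exp(−0.00000451 × 10000) = 0.955902
R(manual pull station) = exp(−0.0000282 × 10000) = 0.754274
R(pressure switch) = exp(−0.0000289 × 10000) = 0.749012
Series (agent cylinder valve and manual pull station): 0.955902 × 0.754274 = 0.721012
Parallel (discharge nozzle and [0.721012]): 1 − (1 − 0.737861)(1 − 0.721012) = 0.926866
Series ([0.926866] and pressure switch): 0.926866 × 0.749012 = 0.6942

0.6942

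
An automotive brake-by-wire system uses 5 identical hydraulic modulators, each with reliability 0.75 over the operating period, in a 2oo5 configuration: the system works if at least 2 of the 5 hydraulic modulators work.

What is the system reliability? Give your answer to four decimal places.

0.9844

R = Σ_{i=2}^{5} C(5,i) p^i (1−p)^{5−i} with p = 0.75
C(5,2)·0.75^2·0.25^3 = 0.087891
C(5,3)·0.75^3·0.25^2 = 0.263672
C(5,4)·0.75^4·0.25^1 = 0.395508
C(5,5)·0.75^5·0.25^0 = 0.237305
Sum = 0.9844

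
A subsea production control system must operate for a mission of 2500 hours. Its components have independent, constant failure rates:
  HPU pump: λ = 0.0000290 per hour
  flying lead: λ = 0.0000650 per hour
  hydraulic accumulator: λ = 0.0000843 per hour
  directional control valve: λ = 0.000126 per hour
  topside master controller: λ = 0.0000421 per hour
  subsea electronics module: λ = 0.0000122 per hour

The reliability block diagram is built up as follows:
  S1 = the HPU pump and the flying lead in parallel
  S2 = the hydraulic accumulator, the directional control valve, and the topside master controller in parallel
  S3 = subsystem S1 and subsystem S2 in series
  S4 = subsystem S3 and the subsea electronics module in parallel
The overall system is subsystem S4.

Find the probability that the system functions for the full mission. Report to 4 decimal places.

R(HPU pump) = exp(−0.0000290 × 2500) = 0.930066
R(flying lead) = exp(−0.0000650 × 2500) = 0.850016
R(hydraulic accumulator) = exp(−0.0000843 × 2500) = 0.809977
R(directional control valve) = exp(−0.000126 × 2500) = 0.729789
R(topside master controller) = exp(−0.0000421 × 2500) = 0.900099
R(subsea electronics module) = exp(−0.0000122 × 2500) = 0.969960
Parallel (HPU pump and flying lead): 1 − (1 − 0.930066)(1 − 0.850016) = 0.989511
Parallel (hydraulic accumulator, directional control valve, and topside master controller): 1 − (1 − 0.809977)(1 − 0.729789)(1 − 0.900099) = 0.994870
Series ([0.989511] and [0.994870]): 0.989511 × 0.994870 = 0.984435
Parallel ([0.984435] and subsea electronics module): 1 − (1 − 0.984435)(1 − 0.969960) = 0.9995

0.9995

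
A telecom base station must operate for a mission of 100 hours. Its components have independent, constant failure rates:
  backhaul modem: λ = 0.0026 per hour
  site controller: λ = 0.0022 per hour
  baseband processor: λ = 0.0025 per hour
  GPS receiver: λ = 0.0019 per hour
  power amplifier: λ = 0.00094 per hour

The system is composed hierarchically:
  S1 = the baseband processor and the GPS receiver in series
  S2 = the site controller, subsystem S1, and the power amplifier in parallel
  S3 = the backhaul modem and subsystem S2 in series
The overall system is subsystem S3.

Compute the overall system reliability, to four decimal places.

R(backhaul modem) = exp(−0.0026 × 100) = 0.771052
R(site controller) = exp(−0.0022 × 100) = 0.802519
R(baseband processor) = exp(−0.0025 × 100) = 0.778801
R(GPS receiver) = exp(−0.0019 × 100) = 0.826959
R(power amplifier) = exp(−0.00094 × 100) = 0.910283
Series (baseband processor and GPS receiver): 0.778801 × 0.826959 = 0.644036
Parallel (site controller, [0.644036], and power amplifier): 1 − (1 − 0.802519)(1 − 0.644036)(1 − 0.910283) = 0.993693
Series (backhaul modem and [0.993693]): 0.771052 × 0.993693 = 0.7662

0.7662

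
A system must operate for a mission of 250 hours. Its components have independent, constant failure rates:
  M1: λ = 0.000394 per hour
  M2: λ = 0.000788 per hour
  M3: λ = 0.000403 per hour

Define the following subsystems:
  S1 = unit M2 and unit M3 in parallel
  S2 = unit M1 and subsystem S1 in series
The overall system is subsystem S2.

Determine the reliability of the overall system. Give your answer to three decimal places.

R(M1) = exp(−0.000394 × 250) = 0.90620
R(M2) = exp(−0.000788 × 250) = 0.82119
R(M3) = exp(−0.000403 × 250) = 0.90416
Parallel (M2 and M3): 1 − (1 − 0.82119)(1 − 0.90416) = 0.98286
Series (M1 and [0.98286]): 0.90620 × 0.98286 = 0.891

0.891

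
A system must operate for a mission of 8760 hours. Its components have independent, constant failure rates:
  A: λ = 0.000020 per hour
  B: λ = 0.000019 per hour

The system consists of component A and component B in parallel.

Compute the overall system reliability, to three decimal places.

R(A) = exp(−0.000020 × 8760) = 0.83929
R(B) = exp(−0.000019 × 8760) = 0.84667
Parallel (A and B): 1 − (1 − 0.83929)(1 − 0.84667) = 0.975

0.975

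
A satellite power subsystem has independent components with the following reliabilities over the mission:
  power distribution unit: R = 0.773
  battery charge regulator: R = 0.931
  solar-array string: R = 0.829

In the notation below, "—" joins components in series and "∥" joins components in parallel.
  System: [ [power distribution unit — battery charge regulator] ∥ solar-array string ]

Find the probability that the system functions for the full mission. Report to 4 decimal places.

Series (power distribution unit and battery charge regulator): 0.773000 × 0.931000 = 0.719663
Parallel ([0.719663] and solar-array string): 1 − (1 − 0.719663)(1 − 0.829000) = 0.9521

0.9521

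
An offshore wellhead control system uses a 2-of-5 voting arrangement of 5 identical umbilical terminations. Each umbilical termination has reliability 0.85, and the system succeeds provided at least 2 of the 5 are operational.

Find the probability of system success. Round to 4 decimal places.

R = Σ_{i=2}^{5} C(5,i) p^i (1−p)^{5−i} with p = 0.85
C(5,2)·0.85^2·0.15^3 = 0.024384
C(5,3)·0.85^3·0.15^2 = 0.138178
C(5,4)·0.85^4·0.15^1 = 0.391505
C(5,5)·0.85^5·0.15^0 = 0.443705
Sum = 0.9978

0.9978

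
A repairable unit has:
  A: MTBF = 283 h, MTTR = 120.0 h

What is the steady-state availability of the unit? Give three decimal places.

0.702

A(A) = MTBF/(MTBF+MTTR) = 283/(283+120.0) = 0.702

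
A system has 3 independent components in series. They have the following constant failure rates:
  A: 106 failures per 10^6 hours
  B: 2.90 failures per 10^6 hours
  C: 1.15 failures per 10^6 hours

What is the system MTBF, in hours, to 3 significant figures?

9090

Series of exponential components: λ_sys = Σ λ_i
λ_sys = 0.000106 + 0.00000290 + 0.00000115 = 1.1005e-04 /h
MTBF = 1 / λ_sys = 9090 h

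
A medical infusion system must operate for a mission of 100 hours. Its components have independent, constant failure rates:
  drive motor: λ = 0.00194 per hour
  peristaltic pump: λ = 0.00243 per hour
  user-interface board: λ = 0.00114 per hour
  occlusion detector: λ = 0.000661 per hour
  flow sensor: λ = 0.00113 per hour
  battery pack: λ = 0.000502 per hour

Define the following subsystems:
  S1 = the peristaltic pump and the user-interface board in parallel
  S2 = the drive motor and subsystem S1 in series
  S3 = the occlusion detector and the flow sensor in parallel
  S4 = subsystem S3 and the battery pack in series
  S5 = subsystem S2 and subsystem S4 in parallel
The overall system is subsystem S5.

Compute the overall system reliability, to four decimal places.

0.9892

R(drive motor) = exp(−0.00194 × 100) = 0.823658
R(peristaltic pump) = exp(−0.00243 × 100) = 0.784272
R(user-interface board) = exp(−0.00114 × 100) = 0.892258
R(occlusion detector) = exp(−0.000661 × 100) = 0.936037
R(flow sensor) = exp(−0.00113 × 100) = 0.893151
R(battery pack) = exp(−0.000502 × 100) = 0.951039
Parallel (peristaltic pump and user-interface board): 1 − (1 − 0.784272)(1 − 0.892258) = 0.976757
Series (drive motor and [0.976757]): 0.823658 × 0.976757 = 0.804514
Parallel (occlusion detector and flow sensor): 1 − (1 − 0.936037)(1 − 0.893151) = 0.993166
Series ([0.993166] and battery pack): 0.993166 × 0.951039 = 0.944540
Parallel ([0.804514] and [0.944540]): 1 − (1 − 0.804514)(1 − 0.944540) = 0.9892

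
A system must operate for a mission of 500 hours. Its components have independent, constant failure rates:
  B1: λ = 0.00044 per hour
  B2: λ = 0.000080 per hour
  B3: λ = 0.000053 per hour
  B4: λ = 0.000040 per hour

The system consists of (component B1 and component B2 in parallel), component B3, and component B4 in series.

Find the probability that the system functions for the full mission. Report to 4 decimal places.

R(B1) = exp(−0.00044 × 500) = 0.802519
R(B2) = exp(−0.000080 × 500) = 0.960789
R(B3) = exp(−0.000053 × 500) = 0.973848
R(B4) = exp(−0.000040 × 500) = 0.980199
Parallel (B1 and B2): 1 − (1 − 0.802519)(1 − 0.960789) = 0.992257
Series ([0.992257], B3, and B4): 0.992257 × 0.973848 × 0.980199 = 0.9472

0.9472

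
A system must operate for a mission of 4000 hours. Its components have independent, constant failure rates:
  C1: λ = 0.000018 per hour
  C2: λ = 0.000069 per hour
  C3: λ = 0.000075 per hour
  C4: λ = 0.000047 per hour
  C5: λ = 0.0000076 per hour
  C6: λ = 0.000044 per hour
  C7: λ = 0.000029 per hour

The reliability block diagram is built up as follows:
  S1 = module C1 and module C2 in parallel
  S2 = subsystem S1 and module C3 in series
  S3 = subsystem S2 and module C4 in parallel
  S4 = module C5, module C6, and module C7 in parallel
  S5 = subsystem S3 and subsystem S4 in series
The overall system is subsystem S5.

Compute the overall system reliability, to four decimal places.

0.9529

R(C1) = exp(−0.000018 × 4000) = 0.930531
R(C2) = exp(−0.000069 × 4000) = 0.758813
R(C3) = exp(−0.000075 × 4000) = 0.740818
R(C4) = exp(−0.000047 × 4000) = 0.828615
R(C5) = exp(−0.0000076 × 4000) = 0.970057
R(C6) = exp(−0.000044 × 4000) = 0.838618
R(C7) = exp(−0.000029 × 4000) = 0.890475
Parallel (C1 and C2): 1 − (1 − 0.930531)(1 − 0.758813) = 0.983245
Series ([0.983245] and C3): 0.983245 × 0.740818 = 0.728406
Parallel ([0.728406] and C4): 1 − (1 − 0.728406)(1 − 0.828615) = 0.953453
Parallel (C5, C6, and C7): 1 − (1 − 0.970057)(1 − 0.838618)(1 − 0.890475) = 0.999471
Series ([0.953453] and [0.999471]): 0.953453 × 0.999471 = 0.9529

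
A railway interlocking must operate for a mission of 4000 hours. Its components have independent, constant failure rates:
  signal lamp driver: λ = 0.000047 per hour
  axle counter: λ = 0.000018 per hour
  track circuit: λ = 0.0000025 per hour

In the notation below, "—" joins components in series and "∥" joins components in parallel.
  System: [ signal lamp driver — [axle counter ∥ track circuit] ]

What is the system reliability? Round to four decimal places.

0.8280

R(signal lamp driver) = exp(−0.000047 × 4000) = 0.828615
R(axle counter) = exp(−0.000018 × 4000) = 0.930531
R(track circuit) = exp(−0.0000025 × 4000) = 0.990050
Parallel (axle counter and track circuit): 1 − (1 − 0.930531)(1 − 0.990050) = 0.999309
Series (signal lamp driver and [0.999309]): 0.828615 × 0.999309 = 0.8280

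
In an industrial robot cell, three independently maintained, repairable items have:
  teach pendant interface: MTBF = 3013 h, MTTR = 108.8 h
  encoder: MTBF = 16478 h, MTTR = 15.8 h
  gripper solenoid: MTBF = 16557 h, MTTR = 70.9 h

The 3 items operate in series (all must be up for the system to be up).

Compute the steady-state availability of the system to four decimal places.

0.9601

A(teach pendant interface) = MTBF/(MTBF+MTTR) = 3013/(3013+108.8) = 0.965148
A(encoder) = MTBF/(MTBF+MTTR) = 16478/(16478+15.8) = 0.999042
A(gripper solenoid) = MTBF/(MTBF+MTTR) = 16557/(16557+70.9) = 0.995736
Series availability: 0.965148 × 0.999042 × 0.995736 = 0.9601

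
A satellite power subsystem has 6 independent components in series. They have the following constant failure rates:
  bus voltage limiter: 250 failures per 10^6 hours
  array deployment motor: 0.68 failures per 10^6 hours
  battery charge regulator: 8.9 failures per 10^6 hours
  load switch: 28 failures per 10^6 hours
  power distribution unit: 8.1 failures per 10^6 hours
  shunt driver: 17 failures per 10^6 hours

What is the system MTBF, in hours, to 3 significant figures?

3200

Series of exponential components: λ_sys = Σ λ_i
λ_sys = 0.00025 + 0.00000068 + 0.0000089 + 0.000028 + 0.0000081 + 0.000017 = 3.1268e-04 /h
MTBF = 1 / λ_sys = 3200 h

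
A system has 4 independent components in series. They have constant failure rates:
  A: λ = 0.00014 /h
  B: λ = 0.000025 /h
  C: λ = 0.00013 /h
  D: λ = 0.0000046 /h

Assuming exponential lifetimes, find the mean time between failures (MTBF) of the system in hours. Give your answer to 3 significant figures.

Series of exponential components: λ_sys = Σ λ_i
λ_sys = 0.00014 + 0.000025 + 0.00013 + 0.0000046 = 2.9960e-04 /h
MTBF = 1 / λ_sys = 3340 h

3340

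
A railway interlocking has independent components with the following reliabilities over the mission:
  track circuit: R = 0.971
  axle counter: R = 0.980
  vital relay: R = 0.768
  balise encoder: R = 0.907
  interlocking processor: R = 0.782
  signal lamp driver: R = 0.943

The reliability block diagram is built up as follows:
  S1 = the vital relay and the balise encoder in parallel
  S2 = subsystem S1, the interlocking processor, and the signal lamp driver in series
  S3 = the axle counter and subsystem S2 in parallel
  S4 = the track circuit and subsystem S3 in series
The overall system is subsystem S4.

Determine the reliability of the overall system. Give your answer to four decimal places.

Parallel (vital relay and balise encoder): 1 − (1 − 0.768000)(1 − 0.907000) = 0.978424
Series ([0.978424], interlocking processor, and signal lamp driver): 0.978424 × 0.782000 × 0.943000 = 0.721515
Parallel (axle counter and [0.721515]): 1 − (1 − 0.980000)(1 − 0.721515) = 0.994430
Series (track circuit and [0.994430]): 0.971000 × 0.994430 = 0.9656

0.9656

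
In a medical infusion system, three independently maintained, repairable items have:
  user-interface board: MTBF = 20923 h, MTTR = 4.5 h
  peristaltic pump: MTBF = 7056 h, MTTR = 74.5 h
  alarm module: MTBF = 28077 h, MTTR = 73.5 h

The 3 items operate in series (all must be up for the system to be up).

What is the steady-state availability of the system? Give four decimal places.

0.9868

A(user-interface board) = MTBF/(MTBF+MTTR) = 20923/(20923+4.5) = 0.999785
A(peristaltic pump) = MTBF/(MTBF+MTTR) = 7056/(7056+74.5) = 0.989552
A(alarm module) = MTBF/(MTBF+MTTR) = 28077/(28077+73.5) = 0.997389
Series availability: 0.999785 × 0.989552 × 0.997389 = 0.9868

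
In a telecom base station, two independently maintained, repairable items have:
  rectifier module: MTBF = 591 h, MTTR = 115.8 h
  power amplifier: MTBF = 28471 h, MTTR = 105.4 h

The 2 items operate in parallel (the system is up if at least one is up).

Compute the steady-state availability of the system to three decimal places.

A(rectifier module) = MTBF/(MTBF+MTTR) = 591/(591+115.8) = 0.836163
A(power amplifier) = MTBF/(MTBF+MTTR) = 28471/(28471+105.4) = 0.996312
Parallel availability: 1 − (1 − 0.836163)(1 − 0.996312) = 0.999

0.999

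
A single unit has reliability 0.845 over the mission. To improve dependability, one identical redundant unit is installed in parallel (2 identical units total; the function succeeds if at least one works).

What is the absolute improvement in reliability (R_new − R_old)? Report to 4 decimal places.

R_before = 0.845
R_after = 1 − (1 − 0.845)^2 = 0.9760
ΔR = 0.9760 − 0.845 = 0.1310

0.1310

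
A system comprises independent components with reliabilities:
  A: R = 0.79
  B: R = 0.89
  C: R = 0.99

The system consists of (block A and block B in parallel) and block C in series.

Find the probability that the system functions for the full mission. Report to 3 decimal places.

Parallel (A and B): 1 − (1 − 0.79000)(1 − 0.89000) = 0.97690
Series ([0.97690] and C): 0.97690 × 0.99000 = 0.967

0.967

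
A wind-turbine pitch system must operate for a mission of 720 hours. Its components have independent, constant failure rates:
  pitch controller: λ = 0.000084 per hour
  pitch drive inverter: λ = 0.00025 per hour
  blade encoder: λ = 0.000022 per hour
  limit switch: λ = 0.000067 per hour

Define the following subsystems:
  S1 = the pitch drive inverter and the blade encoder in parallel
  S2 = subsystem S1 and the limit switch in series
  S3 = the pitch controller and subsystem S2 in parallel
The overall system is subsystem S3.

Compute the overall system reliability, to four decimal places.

R(pitch controller) = exp(−0.000084 × 720) = 0.941313
R(pitch drive inverter) = exp(−0.00025 × 720) = 0.835270
R(blade encoder) = exp(−0.000022 × 720) = 0.984285
R(limit switch) = exp(−0.000067 × 720) = 0.952905
Parallel (pitch drive inverter and blade encoder): 1 − (1 − 0.835270)(1 − 0.984285) = 0.997411
Series ([0.997411] and limit switch): 0.997411 × 0.952905 = 0.950438
Parallel (pitch controller and [0.950438]): 1 − (1 − 0.941313)(1 − 0.950438) = 0.9971

0.9971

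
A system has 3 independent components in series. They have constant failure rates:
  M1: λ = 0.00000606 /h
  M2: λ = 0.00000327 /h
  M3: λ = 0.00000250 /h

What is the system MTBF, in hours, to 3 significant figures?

84500

Series of exponential components: λ_sys = Σ λ_i
λ_sys = 0.00000606 + 0.00000327 + 0.00000250 = 1.1830e-05 /h
MTBF = 1 / λ_sys = 84500 h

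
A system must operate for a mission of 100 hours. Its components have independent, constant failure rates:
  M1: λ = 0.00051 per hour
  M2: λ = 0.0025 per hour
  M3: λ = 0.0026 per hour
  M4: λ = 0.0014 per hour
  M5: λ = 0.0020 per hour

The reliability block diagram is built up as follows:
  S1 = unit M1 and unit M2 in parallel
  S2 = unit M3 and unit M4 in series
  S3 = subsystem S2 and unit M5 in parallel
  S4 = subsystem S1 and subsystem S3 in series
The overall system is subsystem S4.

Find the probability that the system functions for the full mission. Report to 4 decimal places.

R(M1) = exp(−0.00051 × 100) = 0.950279
R(M2) = exp(−0.0025 × 100) = 0.778801
R(M3) = exp(−0.0026 × 100) = 0.771052
R(M4) = exp(−0.0014 × 100) = 0.869358
R(M5) = exp(−0.0020 × 100) = 0.818731
Parallel (M1 and M2): 1 − (1 − 0.950279)(1 − 0.778801) = 0.989002
Series (M3 and M4): 0.771052 × 0.869358 = 0.670320
Parallel ([0.670320] and M5): 1 − (1 − 0.670320)(1 − 0.818731) = 0.940239
Series ([0.989002] and [0.940239]): 0.989002 × 0.940239 = 0.9299

0.9299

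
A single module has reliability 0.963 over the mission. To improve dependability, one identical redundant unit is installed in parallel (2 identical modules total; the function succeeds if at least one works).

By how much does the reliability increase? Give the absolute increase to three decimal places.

0.036

R_before = 0.963
R_after = 1 − (1 − 0.963)^2 = 0.999
ΔR = 0.999 − 0.963 = 0.036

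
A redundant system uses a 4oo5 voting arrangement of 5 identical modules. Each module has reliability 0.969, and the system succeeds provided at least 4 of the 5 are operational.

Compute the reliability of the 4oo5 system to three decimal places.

0.991

R = Σ_{i=4}^{5} C(5,i) p^i (1−p)^{5−i} with p = 0.969
C(5,4)·0.969^4·0.031^1 = 0.13666
C(5,5)·0.969^5·0.031^0 = 0.85432
Sum = 0.991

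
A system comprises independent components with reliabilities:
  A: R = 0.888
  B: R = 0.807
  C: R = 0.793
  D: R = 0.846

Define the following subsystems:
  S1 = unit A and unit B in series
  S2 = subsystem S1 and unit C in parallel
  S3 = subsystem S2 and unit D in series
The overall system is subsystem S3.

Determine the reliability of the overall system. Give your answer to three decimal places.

Series (A and B): 0.88800 × 0.80700 = 0.71662
Parallel ([0.71662] and C): 1 − (1 − 0.71662)(1 − 0.79300) = 0.94134
Series ([0.94134] and D): 0.94134 × 0.84600 = 0.796

0.796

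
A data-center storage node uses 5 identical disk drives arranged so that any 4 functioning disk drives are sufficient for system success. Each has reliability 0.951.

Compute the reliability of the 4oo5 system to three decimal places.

0.978

R = Σ_{i=4}^{5} C(5,i) p^i (1−p)^{5−i} with p = 0.951
C(5,4)·0.951^4·0.049^1 = 0.20040
C(5,5)·0.951^5·0.049^0 = 0.77786
Sum = 0.978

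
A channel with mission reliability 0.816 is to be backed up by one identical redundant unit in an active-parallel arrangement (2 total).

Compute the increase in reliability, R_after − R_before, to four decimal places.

R_before = 0.816
R_after = 1 − (1 − 0.816)^2 = 0.9661
ΔR = 0.9661 − 0.816 = 0.1501

0.1501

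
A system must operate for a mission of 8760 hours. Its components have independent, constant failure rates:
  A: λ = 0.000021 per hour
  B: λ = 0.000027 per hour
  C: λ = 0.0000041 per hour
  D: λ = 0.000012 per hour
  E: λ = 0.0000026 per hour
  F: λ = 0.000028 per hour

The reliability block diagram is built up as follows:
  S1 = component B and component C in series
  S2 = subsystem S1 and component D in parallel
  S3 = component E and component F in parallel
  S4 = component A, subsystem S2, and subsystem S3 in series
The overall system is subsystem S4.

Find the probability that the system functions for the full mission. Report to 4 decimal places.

R(A) = exp(−0.000021 × 8760) = 0.831969
R(B) = exp(−0.000027 × 8760) = 0.789370
R(C) = exp(−0.0000041 × 8760) = 0.964721
R(D) = exp(−0.000012 × 8760) = 0.900216
R(E) = exp(−0.0000026 × 8760) = 0.977481
R(F) = exp(−0.000028 × 8760) = 0.782485
Series (B and C): 0.789370 × 0.964721 = 0.761522
Parallel ([0.761522] and D): 1 − (1 − 0.761522)(1 − 0.900216) = 0.976204
Parallel (E and F): 1 − (1 − 0.977481)(1 − 0.782485) = 0.995102
Series (A, [0.976204], and [0.995102]): 0.831969 × 0.976204 × 0.995102 = 0.8082

0.8082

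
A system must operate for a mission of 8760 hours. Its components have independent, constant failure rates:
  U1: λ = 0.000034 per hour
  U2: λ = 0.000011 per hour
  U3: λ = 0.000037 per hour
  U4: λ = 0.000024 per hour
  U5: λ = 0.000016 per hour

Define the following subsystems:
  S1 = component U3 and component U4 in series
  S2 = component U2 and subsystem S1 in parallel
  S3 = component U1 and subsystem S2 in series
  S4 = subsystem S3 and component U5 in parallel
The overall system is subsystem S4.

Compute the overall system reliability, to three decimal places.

R(U1) = exp(−0.000034 × 8760) = 0.74242
R(U2) = exp(−0.000011 × 8760) = 0.90814
R(U3) = exp(−0.000037 × 8760) = 0.72316
R(U4) = exp(−0.000024 × 8760) = 0.81039
R(U5) = exp(−0.000016 × 8760) = 0.86922
Series (U3 and U4): 0.72316 × 0.81039 = 0.58604
Parallel (U2 and [0.58604]): 1 − (1 − 0.90814)(1 − 0.58604) = 0.96197
Series (U1 and [0.96197]): 0.74242 × 0.96197 = 0.71419
Parallel ([0.71419] and U5): 1 − (1 − 0.71419)(1 − 0.86922) = 0.963

0.963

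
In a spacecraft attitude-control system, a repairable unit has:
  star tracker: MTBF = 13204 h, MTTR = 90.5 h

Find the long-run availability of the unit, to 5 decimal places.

0.99319

A(star tracker) = MTBF/(MTBF+MTTR) = 13204/(13204+90.5) = 0.99319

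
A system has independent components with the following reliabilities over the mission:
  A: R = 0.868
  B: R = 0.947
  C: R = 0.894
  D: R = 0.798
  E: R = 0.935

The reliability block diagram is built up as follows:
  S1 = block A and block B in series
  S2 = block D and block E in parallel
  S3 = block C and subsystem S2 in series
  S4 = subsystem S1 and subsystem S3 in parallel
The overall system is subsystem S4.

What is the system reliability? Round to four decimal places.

Series (A and B): 0.868000 × 0.947000 = 0.821996
Parallel (D and E): 1 − (1 − 0.798000)(1 − 0.935000) = 0.986870
Series (C and [0.986870]): 0.894000 × 0.986870 = 0.882262
Parallel ([0.821996] and [0.882262]): 1 − (1 − 0.821996)(1 − 0.882262) = 0.9790

0.9790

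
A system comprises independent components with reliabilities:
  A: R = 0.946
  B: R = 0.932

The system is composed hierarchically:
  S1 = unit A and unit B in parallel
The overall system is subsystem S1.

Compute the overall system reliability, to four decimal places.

Parallel (A and B): 1 − (1 − 0.946000)(1 − 0.932000) = 0.9963

0.9963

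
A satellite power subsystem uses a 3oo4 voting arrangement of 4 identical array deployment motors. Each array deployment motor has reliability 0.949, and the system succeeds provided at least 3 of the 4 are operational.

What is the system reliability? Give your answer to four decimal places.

0.9854

R = Σ_{i=3}^{4} C(4,i) p^i (1−p)^{4−i} with p = 0.949
C(4,3)·0.949^3·0.051^1 = 0.174353
C(4,4)·0.949^4·0.051^0 = 0.811082
Sum = 0.9854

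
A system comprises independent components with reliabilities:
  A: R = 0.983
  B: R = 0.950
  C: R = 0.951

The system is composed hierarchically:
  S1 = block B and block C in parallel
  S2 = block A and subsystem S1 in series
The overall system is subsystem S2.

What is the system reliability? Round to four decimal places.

0.9806

Parallel (B and C): 1 − (1 − 0.950000)(1 − 0.951000) = 0.997550
Series (A and [0.997550]): 0.983000 × 0.997550 = 0.9806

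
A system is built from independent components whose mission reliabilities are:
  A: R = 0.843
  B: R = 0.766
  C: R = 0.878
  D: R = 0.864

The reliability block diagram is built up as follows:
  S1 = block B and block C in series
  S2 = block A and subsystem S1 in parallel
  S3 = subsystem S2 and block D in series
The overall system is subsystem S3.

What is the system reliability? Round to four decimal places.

0.8196

Series (B and C): 0.766000 × 0.878000 = 0.672548
Parallel (A and [0.672548]): 1 − (1 − 0.843000)(1 − 0.672548) = 0.948590
Series ([0.948590] and D): 0.948590 × 0.864000 = 0.8196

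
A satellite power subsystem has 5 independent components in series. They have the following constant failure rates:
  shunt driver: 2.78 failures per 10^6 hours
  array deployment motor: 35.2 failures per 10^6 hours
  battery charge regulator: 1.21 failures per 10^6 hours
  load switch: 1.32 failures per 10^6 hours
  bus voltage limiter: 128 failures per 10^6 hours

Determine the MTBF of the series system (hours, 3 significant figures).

5930

Series of exponential components: λ_sys = Σ λ_i
λ_sys = 0.00000278 + 0.0000352 + 0.00000121 + 0.00000132 + 0.000128 = 1.6851e-04 /h
MTBF = 1 / λ_sys = 5930 h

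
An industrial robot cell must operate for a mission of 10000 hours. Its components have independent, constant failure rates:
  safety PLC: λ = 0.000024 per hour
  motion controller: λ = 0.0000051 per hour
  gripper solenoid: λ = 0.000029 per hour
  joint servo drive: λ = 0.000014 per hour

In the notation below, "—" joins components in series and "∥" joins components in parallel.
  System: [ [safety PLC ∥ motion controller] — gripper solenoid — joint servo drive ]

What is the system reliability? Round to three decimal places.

0.644

R(safety PLC) = exp(−0.000024 × 10000) = 0.78663
R(motion controller) = exp(−0.0000051 × 10000) = 0.95028
R(gripper solenoid) = exp(−0.000029 × 10000) = 0.74826
R(joint servo drive) = exp(−0.000014 × 10000) = 0.86936
Parallel (safety PLC and motion controller): 1 − (1 − 0.78663)(1 − 0.95028) = 0.98939
Series ([0.98939], gripper solenoid, and joint servo drive): 0.98939 × 0.74826 × 0.86936 = 0.644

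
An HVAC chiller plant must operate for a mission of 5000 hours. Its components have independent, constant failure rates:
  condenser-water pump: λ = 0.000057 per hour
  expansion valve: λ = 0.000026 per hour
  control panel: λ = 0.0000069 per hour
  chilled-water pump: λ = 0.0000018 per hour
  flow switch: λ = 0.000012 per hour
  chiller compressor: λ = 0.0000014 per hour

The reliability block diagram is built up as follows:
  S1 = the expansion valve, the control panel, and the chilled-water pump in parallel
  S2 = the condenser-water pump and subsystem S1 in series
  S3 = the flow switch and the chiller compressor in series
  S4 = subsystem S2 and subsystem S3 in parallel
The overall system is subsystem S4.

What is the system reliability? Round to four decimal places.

R(condenser-water pump) = exp(−0.000057 × 5000) = 0.752014
R(expansion valve) = exp(−0.000026 × 5000) = 0.878095
R(control panel) = exp(−0.0000069 × 5000) = 0.966088
R(chilled-water pump) = exp(−0.0000018 × 5000) = 0.991040
R(flow switch) = exp(−0.000012 × 5000) = 0.941765
R(chiller compressor) = exp(−0.0000014 × 5000) = 0.993024
Parallel (expansion valve, control panel, and chilled-water pump): 1 − (1 − 0.878095)(1 − 0.966088)(1 − 0.991040) = 0.999963
Series (condenser-water pump and [0.999963]): 0.752014 × 0.999963 = 0.751986
Series (flow switch and chiller compressor): 0.941765 × 0.993024 = 0.935195
Parallel ([0.751986] and [0.935195]): 1 − (1 − 0.751986)(1 − 0.935195) = 0.9839

0.9839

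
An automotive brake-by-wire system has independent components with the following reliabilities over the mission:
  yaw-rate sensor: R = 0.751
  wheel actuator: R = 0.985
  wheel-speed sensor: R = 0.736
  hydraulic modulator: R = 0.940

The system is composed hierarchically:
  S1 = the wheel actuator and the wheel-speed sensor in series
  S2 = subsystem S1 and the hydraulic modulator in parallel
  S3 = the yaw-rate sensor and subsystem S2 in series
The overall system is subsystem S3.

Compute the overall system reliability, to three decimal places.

0.739

Series (wheel actuator and wheel-speed sensor): 0.98500 × 0.73600 = 0.72496
Parallel ([0.72496] and hydraulic modulator): 1 − (1 − 0.72496)(1 − 0.94000) = 0.98350
Series (yaw-rate sensor and [0.98350]): 0.75100 × 0.98350 = 0.739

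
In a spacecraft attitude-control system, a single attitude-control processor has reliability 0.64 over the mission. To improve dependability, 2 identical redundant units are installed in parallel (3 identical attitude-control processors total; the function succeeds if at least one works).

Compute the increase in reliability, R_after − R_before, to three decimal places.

0.313

R_before = 0.64
R_after = 1 − (1 − 0.64)^3 = 0.953
ΔR = 0.953 − 0.64 = 0.313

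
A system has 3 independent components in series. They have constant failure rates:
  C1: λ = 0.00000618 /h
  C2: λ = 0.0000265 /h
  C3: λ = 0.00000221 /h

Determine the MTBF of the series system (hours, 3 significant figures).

Series of exponential components: λ_sys = Σ λ_i
λ_sys = 0.00000618 + 0.0000265 + 0.00000221 = 3.4890e-05 /h
MTBF = 1 / λ_sys = 28700 h

28700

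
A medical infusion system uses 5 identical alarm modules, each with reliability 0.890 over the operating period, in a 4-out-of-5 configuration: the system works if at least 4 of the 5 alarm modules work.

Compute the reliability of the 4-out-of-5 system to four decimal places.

0.9035

R = Σ_{i=4}^{5} C(5,i) p^i (1−p)^{5−i} with p = 0.890
C(5,4)·0.890^4·0.110^1 = 0.345082
C(5,5)·0.890^5·0.110^0 = 0.558406
Sum = 0.9035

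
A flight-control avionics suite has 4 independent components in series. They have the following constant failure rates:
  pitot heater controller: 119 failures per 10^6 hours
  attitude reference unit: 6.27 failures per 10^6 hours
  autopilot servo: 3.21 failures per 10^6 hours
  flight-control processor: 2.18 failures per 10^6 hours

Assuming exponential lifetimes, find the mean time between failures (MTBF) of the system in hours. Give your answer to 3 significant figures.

7650

Series of exponential components: λ_sys = Σ λ_i
λ_sys = 0.000119 + 0.00000627 + 0.00000321 + 0.00000218 = 1.3066e-04 /h
MTBF = 1 / λ_sys = 7650 h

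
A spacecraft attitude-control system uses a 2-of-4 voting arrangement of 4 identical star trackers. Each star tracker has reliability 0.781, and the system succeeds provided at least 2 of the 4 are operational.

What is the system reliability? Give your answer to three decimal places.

R = Σ_{i=2}^{4} C(4,i) p^i (1−p)^{4−i} with p = 0.781
C(4,2)·0.781^2·0.219^2 = 0.17553
C(4,3)·0.781^3·0.219^1 = 0.41731
C(4,4)·0.781^4·0.219^0 = 0.37205
Sum = 0.965

0.965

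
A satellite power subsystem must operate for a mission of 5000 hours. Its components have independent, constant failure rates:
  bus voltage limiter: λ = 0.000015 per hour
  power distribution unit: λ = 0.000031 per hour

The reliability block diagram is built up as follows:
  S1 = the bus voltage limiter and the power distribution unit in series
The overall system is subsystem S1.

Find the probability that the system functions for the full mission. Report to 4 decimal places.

0.7945

R(bus voltage limiter) = exp(−0.000015 × 5000) = 0.927743
R(power distribution unit) = exp(−0.000031 × 5000) = 0.856415
Series (bus voltage limiter and power distribution unit): 0.927743 × 0.856415 = 0.7945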